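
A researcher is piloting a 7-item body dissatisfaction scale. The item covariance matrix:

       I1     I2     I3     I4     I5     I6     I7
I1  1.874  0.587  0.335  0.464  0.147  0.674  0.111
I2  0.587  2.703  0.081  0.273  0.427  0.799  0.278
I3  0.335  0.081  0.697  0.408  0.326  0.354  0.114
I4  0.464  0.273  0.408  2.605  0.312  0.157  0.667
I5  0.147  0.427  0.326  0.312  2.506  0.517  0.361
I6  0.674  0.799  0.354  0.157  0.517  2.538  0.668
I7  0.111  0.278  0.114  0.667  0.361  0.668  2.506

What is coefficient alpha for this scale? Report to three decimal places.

coefficient alpha = 0.596

ΣVar(i) = 1.874 + 2.703 + 0.697 + 2.605 + 2.506 + 2.538 + 2.506 = 15.429
Sum of the distinct covariances = 8.060
Var(T) = 15.429 + 2 × 8.060 = 31.549
α = (k/(k−1))·(1 − ΣVar(i)/Var(T)) = (7/6)·(1 − 15.429/31.549) = 0.596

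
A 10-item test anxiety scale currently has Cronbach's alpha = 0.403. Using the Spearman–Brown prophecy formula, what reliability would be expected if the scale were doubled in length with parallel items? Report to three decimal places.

Length factor m = 2
α' = m·α / (1 + (m−1)·α)
   = 2 × 0.403 / (1 + (2 − 1) × 0.403)
   = 0.8060 / 1.4030 = 0.574

predicted reliability = 0.574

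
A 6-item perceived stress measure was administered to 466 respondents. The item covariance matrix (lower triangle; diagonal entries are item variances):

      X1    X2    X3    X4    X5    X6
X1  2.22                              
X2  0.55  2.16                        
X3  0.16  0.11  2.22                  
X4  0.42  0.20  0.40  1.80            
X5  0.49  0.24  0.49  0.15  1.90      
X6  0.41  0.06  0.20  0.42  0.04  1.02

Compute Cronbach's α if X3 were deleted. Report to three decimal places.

Remaining items: X1, X2, X4, X5, X6 (k = 5).
ΣVar(i) = 2.22 + 2.16 + 1.80 + 1.90 + 1.02 = 9.10
σ²_T = 9.10 + 2 × 2.98 = 15.06
α (item deleted) = (5/4)·(1 − 9.10/15.06) = 0.495

Cronbach's α = 0.495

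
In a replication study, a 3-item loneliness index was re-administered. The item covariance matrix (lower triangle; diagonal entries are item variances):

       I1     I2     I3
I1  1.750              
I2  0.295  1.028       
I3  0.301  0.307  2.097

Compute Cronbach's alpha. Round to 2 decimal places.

α = 0.41

sum of item variances = 1.750 + 1.028 + 2.097 = 4.875
Sum of off-diagonal covariances = 0.903
σ²_T = 4.875 + 2 × 0.903 = 6.681
α = (k/(k−1))·(1 − sum of item variances/σ²_T) = (3/2)·(1 − 4.875/6.681) = 0.41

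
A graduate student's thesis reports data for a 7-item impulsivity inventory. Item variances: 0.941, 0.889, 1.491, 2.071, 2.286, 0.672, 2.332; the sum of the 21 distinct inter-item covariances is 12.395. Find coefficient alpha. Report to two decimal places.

coefficient alpha = 0.82

Σσᵢ² = 0.941 + 0.889 + 1.491 + 2.071 + 2.286 + 0.672 + 2.332 = 10.682
Sum of distinct covariances = 12.395
σ²_T = Σσᵢ² + 2·Σcov = 10.682 + 2 × 12.395 = 35.472
α = (7/6)·(1 − 10.682/35.472) = 0.82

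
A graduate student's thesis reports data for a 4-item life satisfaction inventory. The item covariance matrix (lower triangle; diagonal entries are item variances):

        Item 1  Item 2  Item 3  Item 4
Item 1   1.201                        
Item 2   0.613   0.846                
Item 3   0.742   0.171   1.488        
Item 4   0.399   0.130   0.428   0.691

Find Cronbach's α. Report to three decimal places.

Cronbach's α = 0.720

Σσᵢ² = 1.201 + 0.846 + 1.488 + 0.691 = 4.226
Sum of the distinct covariances = 2.483
σ²_T = 4.226 + 2 × 2.483 = 9.192
α = (k/(k−1))·(1 − Σσᵢ²/σ²_T) = (4/3)·(1 − 4.226/9.192) = 0.720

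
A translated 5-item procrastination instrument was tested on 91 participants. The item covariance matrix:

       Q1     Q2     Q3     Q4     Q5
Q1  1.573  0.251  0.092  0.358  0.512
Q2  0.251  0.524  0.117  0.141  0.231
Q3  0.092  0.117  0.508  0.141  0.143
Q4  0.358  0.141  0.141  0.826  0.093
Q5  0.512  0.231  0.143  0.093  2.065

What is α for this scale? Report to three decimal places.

sum of item variances = 1.573 + 0.524 + 0.508 + 0.826 + 2.065 = 5.496
Sum of off-diagonal covariances = 2.079
σ²_T = 5.496 + 2 × 2.079 = 9.654
α = (k/(k−1))·(1 − sum of item variances/σ²_T) = (5/4)·(1 − 5.496/9.654) = 0.538

α = 0.538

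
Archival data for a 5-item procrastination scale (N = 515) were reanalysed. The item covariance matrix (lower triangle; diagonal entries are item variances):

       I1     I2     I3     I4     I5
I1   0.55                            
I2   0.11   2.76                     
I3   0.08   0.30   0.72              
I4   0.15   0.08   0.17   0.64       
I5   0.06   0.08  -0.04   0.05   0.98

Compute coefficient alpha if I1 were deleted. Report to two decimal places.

α = 0.27

Remaining items: I2, I3, I4, I5 (k = 4).
Σσ²ᵢ = 2.76 + 0.72 + 0.64 + 0.98 = 5.10
σ²_T = 5.10 + 2 × 0.64 = 6.38
α (item deleted) = (4/3)·(1 − 5.10/6.38) = 0.27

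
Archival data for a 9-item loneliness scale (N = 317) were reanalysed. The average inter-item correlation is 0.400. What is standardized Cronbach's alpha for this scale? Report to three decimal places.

Standardized α = k·r̄ / (1 + (k−1)·r̄) = 9 × 0.400 / (1 + 8 × 0.400)
  = 3.6000 / 4.2000 = 0.857

α = 0.857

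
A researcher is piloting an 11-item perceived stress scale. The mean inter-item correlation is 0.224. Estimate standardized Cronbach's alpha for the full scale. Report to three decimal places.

Standardized α = k·r̄ / (1 + (k−1)·r̄) = 11 × 0.224 / (1 + 10 × 0.224)
  = 2.4640 / 3.2400 = 0.760

standardized Cronbach's alpha = 0.760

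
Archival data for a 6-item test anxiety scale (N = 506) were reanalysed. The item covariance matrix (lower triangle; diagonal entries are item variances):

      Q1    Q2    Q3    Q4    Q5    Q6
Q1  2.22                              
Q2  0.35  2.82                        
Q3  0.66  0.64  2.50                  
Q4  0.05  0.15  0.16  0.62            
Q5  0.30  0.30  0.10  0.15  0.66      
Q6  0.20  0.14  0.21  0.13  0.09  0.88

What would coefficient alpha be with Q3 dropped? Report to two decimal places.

Remaining items: Q1, Q2, Q4, Q5, Q6 (k = 5).
Σσ²ᵢ = 2.22 + 2.82 + 0.62 + 0.66 + 0.88 = 7.20
σ²_total = 7.20 + 2 × 1.86 = 10.92
α (item deleted) = (5/4)·(1 − 7.20/10.92) = 0.43

coefficient alpha = 0.43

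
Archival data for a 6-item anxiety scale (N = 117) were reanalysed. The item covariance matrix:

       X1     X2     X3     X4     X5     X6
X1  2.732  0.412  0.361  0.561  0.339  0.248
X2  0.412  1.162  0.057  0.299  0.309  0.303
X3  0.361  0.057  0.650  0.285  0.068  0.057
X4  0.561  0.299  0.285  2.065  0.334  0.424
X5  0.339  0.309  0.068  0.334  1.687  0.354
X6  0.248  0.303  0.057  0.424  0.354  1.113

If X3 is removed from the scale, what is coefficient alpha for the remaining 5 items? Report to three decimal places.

coefficient alpha = 0.562

Remaining items: X1, X2, X4, X5, X6 (k = 5).
Σσ²ᵢ = 2.732 + 1.162 + 2.065 + 1.687 + 1.113 = 8.759
Var(T) = 8.759 + 2 × 3.583 = 15.925
α (item deleted) = (5/4)·(1 − 8.759/15.925) = 0.562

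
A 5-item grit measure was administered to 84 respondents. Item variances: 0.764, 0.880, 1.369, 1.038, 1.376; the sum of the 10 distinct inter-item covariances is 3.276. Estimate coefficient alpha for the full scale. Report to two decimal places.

ΣVar(i) = 0.764 + 0.880 + 1.369 + 1.038 + 1.376 = 5.427
Sum of distinct covariances = 3.276
σ²_total = ΣVar(i) + 2·Σcov = 5.427 + 2 × 3.276 = 11.979
α = (5/4)·(1 − 5.427/11.979) = 0.68

α = 0.68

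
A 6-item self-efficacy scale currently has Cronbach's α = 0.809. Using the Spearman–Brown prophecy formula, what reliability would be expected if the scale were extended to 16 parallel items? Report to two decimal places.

predicted reliability = 0.92

Length factor m = 16/6 = 2.6667
α' = m·α / (1 + (m−1)·α)
   = 16/6 × 0.809 / (1 + (16/6 − 1) × 0.809)
   = 2.1573 / 2.3483 = 0.92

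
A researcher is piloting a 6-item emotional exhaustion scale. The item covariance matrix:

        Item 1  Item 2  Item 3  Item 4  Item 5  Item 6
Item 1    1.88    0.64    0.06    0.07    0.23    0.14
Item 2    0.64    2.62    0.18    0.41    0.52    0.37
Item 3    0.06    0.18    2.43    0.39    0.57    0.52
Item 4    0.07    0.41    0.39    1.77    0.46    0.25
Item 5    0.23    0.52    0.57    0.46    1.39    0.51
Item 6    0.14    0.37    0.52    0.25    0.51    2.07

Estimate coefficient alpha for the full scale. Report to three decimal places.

sum of item variances = 1.88 + 2.62 + 2.43 + 1.77 + 1.39 + 2.07 = 12.16
Σ_{i<j} σ_ij = 5.32
Var(T) = 12.16 + 2 × 5.32 = 22.80
α = (k/(k−1))·(1 − sum of item variances/Var(T)) = (6/5)·(1 − 12.16/22.80) = 0.560

coefficient alpha = 0.560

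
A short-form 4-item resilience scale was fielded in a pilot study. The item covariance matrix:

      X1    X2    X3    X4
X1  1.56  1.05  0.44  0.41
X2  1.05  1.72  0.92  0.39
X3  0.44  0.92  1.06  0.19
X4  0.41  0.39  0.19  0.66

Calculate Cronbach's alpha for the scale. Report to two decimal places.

Σσ²ᵢ = 1.56 + 1.72 + 1.06 + 0.66 = 5.00
Sum of off-diagonal covariances = 3.40
σ²_T = 5.00 + 2 × 3.40 = 11.80
α = (k/(k−1))·(1 − Σσ²ᵢ/σ²_T) = (4/3)·(1 − 5.00/11.80) = 0.77

Cronbach's alpha = 0.77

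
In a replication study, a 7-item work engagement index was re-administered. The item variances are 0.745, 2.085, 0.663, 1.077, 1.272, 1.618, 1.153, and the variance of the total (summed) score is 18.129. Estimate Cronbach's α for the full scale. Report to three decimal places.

Cronbach's α = 0.612

ΣVar(i) = 0.745 + 2.085 + 0.663 + 1.077 + 1.272 + 1.618 + 1.153 = 8.613
α = (k/(k−1))·(1 − ΣVar(i)/σ²_T) = (7/6)·(1 − 8.613/18.129) = 0.612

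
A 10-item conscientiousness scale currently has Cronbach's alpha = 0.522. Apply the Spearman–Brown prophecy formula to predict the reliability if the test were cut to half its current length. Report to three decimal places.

Length factor m = 1/2
α' = m·α / (1 − (1−m)·α)
   = 1/2 × 0.522 / (1 − (1 − 1/2) × 0.522)
   = 0.2610 / 0.7390 = 0.353

predicted reliability = 0.353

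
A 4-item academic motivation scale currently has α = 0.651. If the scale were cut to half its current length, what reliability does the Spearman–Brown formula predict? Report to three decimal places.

Length factor m = 1/2
α' = m·α / (1 − (1−m)·α)
   = 1/2 × 0.651 / (1 − (1 − 1/2) × 0.651)
   = 0.3255 / 0.6745 = 0.483

predicted reliability = 0.483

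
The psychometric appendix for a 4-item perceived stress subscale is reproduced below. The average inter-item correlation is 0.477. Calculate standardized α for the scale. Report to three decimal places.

Standardized α = k·r̄ / (1 + (k−1)·r̄) = 4 × 0.477 / (1 + 3 × 0.477)
  = 1.9080 / 2.4310 = 0.785

α = 0.785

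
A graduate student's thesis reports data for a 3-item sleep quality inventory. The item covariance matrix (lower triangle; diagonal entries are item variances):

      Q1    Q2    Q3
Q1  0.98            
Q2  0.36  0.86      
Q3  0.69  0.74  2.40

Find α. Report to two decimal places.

Σσ²ᵢ = 0.98 + 0.86 + 2.40 = 4.24
Sum of the distinct covariances = 1.79
Var(T) = 4.24 + 2 × 1.79 = 7.82
α = (k/(k−1))·(1 − Σσ²ᵢ/Var(T)) = (3/2)·(1 − 4.24/7.82) = 0.69

α = 0.69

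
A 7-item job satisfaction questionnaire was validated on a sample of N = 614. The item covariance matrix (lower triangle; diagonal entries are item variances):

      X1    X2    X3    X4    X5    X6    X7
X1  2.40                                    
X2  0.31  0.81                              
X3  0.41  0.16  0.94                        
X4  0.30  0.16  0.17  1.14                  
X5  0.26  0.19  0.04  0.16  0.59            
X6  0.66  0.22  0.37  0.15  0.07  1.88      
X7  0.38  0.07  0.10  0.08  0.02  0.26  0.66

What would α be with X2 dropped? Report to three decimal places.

α = 0.569

Remaining items: X1, X3, X4, X5, X6, X7 (k = 6).
sum of item variances = 2.40 + 0.94 + 1.14 + 0.59 + 1.88 + 0.66 = 7.61
σ²_total = 7.61 + 2 × 3.43 = 14.47
α (item deleted) = (6/5)·(1 − 7.61/14.47) = 0.569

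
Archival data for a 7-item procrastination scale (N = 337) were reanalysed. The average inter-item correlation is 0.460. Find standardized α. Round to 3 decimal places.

standardized α = 0.856

Standardized α = k·r̄ / (1 + (k−1)·r̄) = 7 × 0.460 / (1 + 6 × 0.460)
  = 3.2200 / 3.7600 = 0.856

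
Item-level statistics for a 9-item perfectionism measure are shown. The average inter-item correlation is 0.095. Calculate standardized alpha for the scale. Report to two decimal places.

Standardized α = k·r̄ / (1 + (k−1)·r̄) = 9 × 0.095 / (1 + 8 × 0.095)
  = 0.8550 / 1.7600 = 0.49

α = 0.49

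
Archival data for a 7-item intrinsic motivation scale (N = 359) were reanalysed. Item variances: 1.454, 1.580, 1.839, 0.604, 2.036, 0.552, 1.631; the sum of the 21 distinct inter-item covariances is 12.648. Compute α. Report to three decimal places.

Σσ²ᵢ = 1.454 + 1.580 + 1.839 + 0.604 + 2.036 + 0.552 + 1.631 = 9.696
Sum of distinct covariances = 12.648
σ²_total = Σσ²ᵢ + 2·Σcov = 9.696 + 2 × 12.648 = 34.992
α = (7/6)·(1 − 9.696/34.992) = 0.843

α = 0.843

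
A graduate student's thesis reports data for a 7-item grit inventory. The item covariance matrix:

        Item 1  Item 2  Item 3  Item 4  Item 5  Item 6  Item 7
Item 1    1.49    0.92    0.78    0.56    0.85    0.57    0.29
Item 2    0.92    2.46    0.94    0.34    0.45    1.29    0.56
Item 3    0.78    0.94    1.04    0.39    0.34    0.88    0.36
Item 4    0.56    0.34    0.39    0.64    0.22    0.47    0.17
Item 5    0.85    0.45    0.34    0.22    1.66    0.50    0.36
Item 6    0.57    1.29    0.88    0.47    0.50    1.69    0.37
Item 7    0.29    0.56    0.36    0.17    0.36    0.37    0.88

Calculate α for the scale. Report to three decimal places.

α = 0.819

sum of item variances = 1.49 + 2.46 + 1.04 + 0.64 + 1.66 + 1.69 + 0.88 = 9.86
Sum of off-diagonal covariances = 11.61
σ²_T = 9.86 + 2 × 11.61 = 33.08
α = (k/(k−1))·(1 − sum of item variances/σ²_T) = (7/6)·(1 − 9.86/33.08) = 0.819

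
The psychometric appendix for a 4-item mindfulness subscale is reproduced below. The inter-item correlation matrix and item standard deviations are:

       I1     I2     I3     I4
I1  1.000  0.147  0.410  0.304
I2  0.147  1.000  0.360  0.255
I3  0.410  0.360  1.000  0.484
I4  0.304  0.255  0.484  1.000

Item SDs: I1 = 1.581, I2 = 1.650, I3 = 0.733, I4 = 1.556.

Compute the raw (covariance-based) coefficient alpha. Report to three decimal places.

α = 0.590

Σσ²ᵢ = 1.581² + 1.650² + 0.733² + 1.556² = 8.1805
Covariances σ_ij = r_ij · s_i · s_j:
  σ(I1,I2) = 0.147 × 1.581 × 1.650 = 0.3835
  σ(I1,I3) = 0.410 × 1.581 × 0.733 = 0.4751
  σ(I1,I4) = 0.304 × 1.581 × 1.556 = 0.7479
  σ(I2,I3) = 0.360 × 1.650 × 0.733 = 0.4354
  σ(I2,I4) = 0.255 × 1.650 × 1.556 = 0.6547
  σ(I3,I4) = 0.484 × 0.733 × 1.556 = 0.5520
σ²_T = Σσ²ᵢ + 2·Σσ_ij = 8.1805 + 2 × 3.2486 = 14.6777
α = (4/3)·(1 − 8.1805/14.6777) = 0.590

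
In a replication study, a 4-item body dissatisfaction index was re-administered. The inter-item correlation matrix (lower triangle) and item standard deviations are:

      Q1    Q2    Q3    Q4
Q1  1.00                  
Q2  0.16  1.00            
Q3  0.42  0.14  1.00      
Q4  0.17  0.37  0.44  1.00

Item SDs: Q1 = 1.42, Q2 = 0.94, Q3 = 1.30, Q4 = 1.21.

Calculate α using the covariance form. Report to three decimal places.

Σσ²ᵢ = 1.42² + 0.94² + 1.30² + 1.21² = 6.0541
Covariances σ_ij = r_ij · s_i · s_j:
  σ(Q1,Q2) = 0.16 × 1.42 × 0.94 = 0.2136
  σ(Q1,Q3) = 0.42 × 1.42 × 1.30 = 0.7753
  σ(Q1,Q4) = 0.17 × 1.42 × 1.21 = 0.2921
  σ(Q2,Q3) = 0.14 × 0.94 × 1.30 = 0.1711
  σ(Q2,Q4) = 0.37 × 0.94 × 1.21 = 0.4208
  σ(Q3,Q4) = 0.44 × 1.30 × 1.21 = 0.6921
σ²_T = Σσ²ᵢ + 2·Σσ_ij = 6.0541 + 2 × 2.5650 = 11.1841
α = (4/3)·(1 − 6.0541/11.1841) = 0.612

α = 0.612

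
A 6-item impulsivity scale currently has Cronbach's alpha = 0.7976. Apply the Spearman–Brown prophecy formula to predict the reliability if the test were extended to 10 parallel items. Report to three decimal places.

predicted reliability = 0.868

Length factor m = 10/6 = 1.6667
α' = m·α / (1 + (m−1)·α)
   = 10/6 × 0.7976 / (1 + (10/6 − 1) × 0.7976)
   = 1.3293 / 1.5317 = 0.868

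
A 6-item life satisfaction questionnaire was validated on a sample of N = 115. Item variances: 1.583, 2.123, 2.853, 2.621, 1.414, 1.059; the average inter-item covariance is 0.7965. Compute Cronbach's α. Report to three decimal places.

α = 0.807

Σσᵢ² = 1.583 + 2.123 + 2.853 + 2.621 + 1.414 + 1.059 = 11.653
Sum of the 15 distinct covariances = 15 × 0.7965 = 11.9475
σ²_T = Σσᵢ² + 2·Σcov = 11.653 + 2 × 11.9475 = 35.5480
α = (6/5)·(1 − 11.653/35.5480) = 0.807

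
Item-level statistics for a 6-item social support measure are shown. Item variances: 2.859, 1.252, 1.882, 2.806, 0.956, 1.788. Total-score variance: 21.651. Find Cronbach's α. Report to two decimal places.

Cronbach's α = 0.56

sum of item variances = 2.859 + 1.252 + 1.882 + 2.806 + 0.956 + 1.788 = 11.543
α = (k/(k−1))·(1 − sum of item variances/σ²_T) = (6/5)·(1 − 11.543/21.651) = 0.56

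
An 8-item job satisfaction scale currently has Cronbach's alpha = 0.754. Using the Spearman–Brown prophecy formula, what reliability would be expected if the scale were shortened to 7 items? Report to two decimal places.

predicted reliability = 0.73

Length factor m = 7/8 = 0.8750
α' = m·α / (1 − (1−m)·α)
   = 7/8 × 0.754 / (1 − (1 − 7/8) × 0.754)
   = 0.6598 / 0.9058 = 0.73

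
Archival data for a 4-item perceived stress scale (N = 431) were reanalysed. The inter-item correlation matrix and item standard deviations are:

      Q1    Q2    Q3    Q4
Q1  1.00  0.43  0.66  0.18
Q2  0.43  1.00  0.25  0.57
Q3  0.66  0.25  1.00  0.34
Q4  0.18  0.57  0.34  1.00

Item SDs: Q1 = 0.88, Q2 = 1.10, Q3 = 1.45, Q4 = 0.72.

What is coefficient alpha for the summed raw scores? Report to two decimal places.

α = 0.70

Σσ²ᵢ = 0.88² + 1.10² + 1.45² + 0.72² = 4.6053
Covariances σ_ij = r_ij · s_i · s_j:
  σ(Q1,Q2) = 0.43 × 0.88 × 1.10 = 0.4162
  σ(Q1,Q3) = 0.66 × 0.88 × 1.45 = 0.8422
  σ(Q1,Q4) = 0.18 × 0.88 × 0.72 = 0.1140
  σ(Q2,Q3) = 0.25 × 1.10 × 1.45 = 0.3987
  σ(Q2,Q4) = 0.57 × 1.10 × 0.72 = 0.4514
  σ(Q3,Q4) = 0.34 × 1.45 × 0.72 = 0.3550
σ²_T = Σσ²ᵢ + 2·Σσ_ij = 4.6053 + 2 × 2.5775 = 9.7603
α = (4/3)·(1 − 4.6053/9.7603) = 0.70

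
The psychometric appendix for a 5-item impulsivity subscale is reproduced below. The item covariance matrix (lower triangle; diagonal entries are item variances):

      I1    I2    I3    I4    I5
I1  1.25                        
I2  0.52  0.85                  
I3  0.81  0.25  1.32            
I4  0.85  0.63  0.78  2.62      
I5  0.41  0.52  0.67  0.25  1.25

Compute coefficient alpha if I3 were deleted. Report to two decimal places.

Remaining items: I1, I2, I4, I5 (k = 4).
Σσ²ᵢ = 1.25 + 0.85 + 2.62 + 1.25 = 5.97
σ²_total = 5.97 + 2 × 3.18 = 12.33
α (item deleted) = (4/3)·(1 − 5.97/12.33) = 0.69

α = 0.69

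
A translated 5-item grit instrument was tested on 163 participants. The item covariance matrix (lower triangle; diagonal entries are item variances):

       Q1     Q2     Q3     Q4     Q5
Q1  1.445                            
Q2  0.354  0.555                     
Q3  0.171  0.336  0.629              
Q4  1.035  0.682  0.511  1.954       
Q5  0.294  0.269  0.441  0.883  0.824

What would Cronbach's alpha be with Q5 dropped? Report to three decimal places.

α = 0.765

Remaining items: Q1, Q2, Q3, Q4 (k = 4).
Σσ²ᵢ = 1.445 + 0.555 + 0.629 + 1.954 = 4.583
Var(T) = 4.583 + 2 × 3.089 = 10.761
α (item deleted) = (4/3)·(1 − 4.583/10.761) = 0.765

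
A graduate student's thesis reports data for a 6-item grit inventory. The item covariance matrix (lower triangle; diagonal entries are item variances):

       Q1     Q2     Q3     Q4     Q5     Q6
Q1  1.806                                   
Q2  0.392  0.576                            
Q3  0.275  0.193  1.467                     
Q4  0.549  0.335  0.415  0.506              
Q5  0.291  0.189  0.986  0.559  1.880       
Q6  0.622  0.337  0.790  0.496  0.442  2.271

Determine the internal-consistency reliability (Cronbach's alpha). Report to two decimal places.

Cronbach's alpha = 0.74

Σσ²ᵢ = 1.806 + 0.576 + 1.467 + 0.506 + 1.880 + 2.271 = 8.506
Σ_{i<j} σ_ij = 6.871
σ²_total = 8.506 + 2 × 6.871 = 22.248
α = (k/(k−1))·(1 − Σσ²ᵢ/σ²_total) = (6/5)·(1 − 8.506/22.248) = 0.74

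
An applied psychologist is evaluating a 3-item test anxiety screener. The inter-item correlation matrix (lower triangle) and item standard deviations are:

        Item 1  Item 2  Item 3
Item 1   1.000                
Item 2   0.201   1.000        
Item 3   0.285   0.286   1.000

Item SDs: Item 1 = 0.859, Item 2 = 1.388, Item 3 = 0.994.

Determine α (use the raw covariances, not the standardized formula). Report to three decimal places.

α = 0.487

Σσ²ᵢ = 0.859² + 1.388² + 0.994² = 3.6525
Covariances σ_ij = r_ij · s_i · s_j:
  σ(Item 1,Item 2) = 0.201 × 0.859 × 1.388 = 0.2397
  σ(Item 1,Item 3) = 0.285 × 0.859 × 0.994 = 0.2433
  σ(Item 2,Item 3) = 0.286 × 1.388 × 0.994 = 0.3946
σ²_T = Σσ²ᵢ + 2·Σσ_ij = 3.6525 + 2 × 0.8776 = 5.4077
α = (3/2)·(1 − 3.6525/5.4077) = 0.487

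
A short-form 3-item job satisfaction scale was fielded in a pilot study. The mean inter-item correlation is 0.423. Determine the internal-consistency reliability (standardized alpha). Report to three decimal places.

Standardized α = k·r̄ / (1 + (k−1)·r̄) = 3 × 0.423 / (1 + 2 × 0.423)
  = 1.2690 / 1.8460 = 0.687

standardized alpha = 0.687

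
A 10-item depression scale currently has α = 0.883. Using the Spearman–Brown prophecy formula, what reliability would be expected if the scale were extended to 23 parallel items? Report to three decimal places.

predicted reliability = 0.946

Length factor m = 23/10 = 2.3000
α' = m·α / (1 + (m−1)·α)
   = 23/10 × 0.883 / (1 + (23/10 − 1) × 0.883)
   = 2.0309 / 2.1479 = 0.946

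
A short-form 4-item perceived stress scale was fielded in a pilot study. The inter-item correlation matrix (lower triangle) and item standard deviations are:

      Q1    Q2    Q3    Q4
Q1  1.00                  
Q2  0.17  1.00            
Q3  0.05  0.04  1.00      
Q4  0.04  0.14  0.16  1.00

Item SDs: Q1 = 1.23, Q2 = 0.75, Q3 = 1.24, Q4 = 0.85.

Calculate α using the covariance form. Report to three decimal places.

Σσ²ᵢ = 1.23² + 0.75² + 1.24² + 0.85² = 4.3355
Covariances σ_ij = r_ij · s_i · s_j:
  σ(Q1,Q2) = 0.17 × 1.23 × 0.75 = 0.1568
  σ(Q1,Q3) = 0.05 × 1.23 × 1.24 = 0.0763
  σ(Q1,Q4) = 0.04 × 1.23 × 0.85 = 0.0418
  σ(Q2,Q3) = 0.04 × 0.75 × 1.24 = 0.0372
  σ(Q2,Q4) = 0.14 × 0.75 × 0.85 = 0.0893
  σ(Q3,Q4) = 0.16 × 1.24 × 0.85 = 0.1686
σ²_T = Σσ²ᵢ + 2·Σσ_ij = 4.3355 + 2 × 0.5700 = 5.4755
α = (4/3)·(1 − 4.3355/5.4755) = 0.278

α = 0.278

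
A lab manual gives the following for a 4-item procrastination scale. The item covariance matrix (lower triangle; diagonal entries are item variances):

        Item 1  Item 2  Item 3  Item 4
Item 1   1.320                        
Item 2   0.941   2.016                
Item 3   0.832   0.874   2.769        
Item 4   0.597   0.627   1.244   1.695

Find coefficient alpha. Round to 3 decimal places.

sum of item variances = 1.320 + 2.016 + 2.769 + 1.695 = 7.800
Sum of off-diagonal covariances = 5.115
total variance = 7.800 + 2 × 5.115 = 18.030
α = (k/(k−1))·(1 − sum of item variances/total variance) = (4/3)·(1 − 7.800/18.030) = 0.757

α = 0.757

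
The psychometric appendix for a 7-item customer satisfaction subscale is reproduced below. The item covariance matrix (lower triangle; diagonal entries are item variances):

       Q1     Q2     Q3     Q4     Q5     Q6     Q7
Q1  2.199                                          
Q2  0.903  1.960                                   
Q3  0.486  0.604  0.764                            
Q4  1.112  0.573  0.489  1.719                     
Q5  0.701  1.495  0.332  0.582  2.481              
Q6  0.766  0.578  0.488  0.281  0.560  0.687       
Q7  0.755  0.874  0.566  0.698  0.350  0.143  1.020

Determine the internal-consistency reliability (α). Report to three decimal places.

α = 0.830

Σσ²ᵢ = 2.199 + 1.960 + 0.764 + 1.719 + 2.481 + 0.687 + 1.020 = 10.830
Sum of the distinct covariances = 13.336
σ²_T = 10.830 + 2 × 13.336 = 37.502
α = (k/(k−1))·(1 − Σσ²ᵢ/σ²_T) = (7/6)·(1 − 10.830/37.502) = 0.830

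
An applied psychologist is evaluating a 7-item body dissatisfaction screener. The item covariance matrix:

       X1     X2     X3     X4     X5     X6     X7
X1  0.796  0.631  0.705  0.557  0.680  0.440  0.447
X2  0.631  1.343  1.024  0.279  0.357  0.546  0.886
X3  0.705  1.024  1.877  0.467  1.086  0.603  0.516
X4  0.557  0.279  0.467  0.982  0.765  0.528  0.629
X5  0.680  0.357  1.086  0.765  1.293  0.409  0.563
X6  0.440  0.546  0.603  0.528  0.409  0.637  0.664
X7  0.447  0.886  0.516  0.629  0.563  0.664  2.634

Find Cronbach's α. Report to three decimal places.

ΣVar(i) = 0.796 + 1.343 + 1.877 + 0.982 + 1.293 + 0.637 + 2.634 = 9.562
Sum of the distinct covariances = 12.782
total variance = 9.562 + 2 × 12.782 = 35.126
α = (k/(k−1))·(1 − ΣVar(i)/total variance) = (7/6)·(1 − 9.562/35.126) = 0.849

α = 0.849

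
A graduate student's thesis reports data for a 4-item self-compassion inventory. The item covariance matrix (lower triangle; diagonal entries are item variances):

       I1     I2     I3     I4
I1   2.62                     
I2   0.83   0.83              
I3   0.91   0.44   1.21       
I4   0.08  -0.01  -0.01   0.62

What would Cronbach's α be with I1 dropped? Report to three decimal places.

α = 0.360

Remaining items: I2, I3, I4 (k = 3).
Σσ²ᵢ = 0.83 + 1.21 + 0.62 = 2.66
total variance = 2.66 + 2 × 0.42 = 3.50
α (item deleted) = (3/2)·(1 − 2.66/3.50) = 0.360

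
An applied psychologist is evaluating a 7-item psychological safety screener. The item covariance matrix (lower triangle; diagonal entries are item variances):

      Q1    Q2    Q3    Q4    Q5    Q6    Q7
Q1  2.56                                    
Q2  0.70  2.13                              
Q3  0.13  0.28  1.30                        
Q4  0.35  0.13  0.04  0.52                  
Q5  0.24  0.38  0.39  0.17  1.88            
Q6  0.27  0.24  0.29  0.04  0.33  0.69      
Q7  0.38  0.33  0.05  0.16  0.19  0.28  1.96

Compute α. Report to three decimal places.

α = 0.575

Σσ²ᵢ = 2.56 + 2.13 + 1.30 + 0.52 + 1.88 + 0.69 + 1.96 = 11.04
Sum of off-diagonal covariances = 5.37
σ²_T = 11.04 + 2 × 5.37 = 21.78
α = (k/(k−1))·(1 − Σσ²ᵢ/σ²_T) = (7/6)·(1 − 11.04/21.78) = 0.575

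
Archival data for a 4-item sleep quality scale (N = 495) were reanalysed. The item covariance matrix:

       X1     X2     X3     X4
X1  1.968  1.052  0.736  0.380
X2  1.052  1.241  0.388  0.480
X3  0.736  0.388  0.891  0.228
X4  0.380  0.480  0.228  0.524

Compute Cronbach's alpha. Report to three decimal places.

Cronbach's alpha = 0.780

sum of item variances = 1.968 + 1.241 + 0.891 + 0.524 = 4.624
Σ_{i<j} σ_ij = 3.264
total variance = 4.624 + 2 × 3.264 = 11.152
α = (k/(k−1))·(1 − sum of item variances/total variance) = (4/3)·(1 − 4.624/11.152) = 0.780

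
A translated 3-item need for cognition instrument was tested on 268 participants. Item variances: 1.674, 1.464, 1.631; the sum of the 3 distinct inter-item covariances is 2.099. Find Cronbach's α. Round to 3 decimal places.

Σσᵢ² = 1.674 + 1.464 + 1.631 = 4.769
Sum of distinct covariances = 2.099
σ²_T = Σσᵢ² + 2·Σcov = 4.769 + 2 × 2.099 = 8.967
α = (3/2)·(1 − 4.769/8.967) = 0.702

Cronbach's α = 0.702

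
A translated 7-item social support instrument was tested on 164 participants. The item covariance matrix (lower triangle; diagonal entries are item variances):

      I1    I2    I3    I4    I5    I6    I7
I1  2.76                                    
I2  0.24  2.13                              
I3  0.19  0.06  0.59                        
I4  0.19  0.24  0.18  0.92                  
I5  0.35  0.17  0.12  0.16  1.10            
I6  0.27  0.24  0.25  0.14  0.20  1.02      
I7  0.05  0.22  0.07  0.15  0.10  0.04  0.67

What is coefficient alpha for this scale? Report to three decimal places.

ΣVar(i) = 2.76 + 2.13 + 0.59 + 0.92 + 1.10 + 1.02 + 0.67 = 9.19
Σ_{i<j} σ_ij = 3.63
σ²_T = 9.19 + 2 × 3.63 = 16.45
α = (k/(k−1))·(1 − ΣVar(i)/σ²_T) = (7/6)·(1 − 9.19/16.45) = 0.515

α = 0.515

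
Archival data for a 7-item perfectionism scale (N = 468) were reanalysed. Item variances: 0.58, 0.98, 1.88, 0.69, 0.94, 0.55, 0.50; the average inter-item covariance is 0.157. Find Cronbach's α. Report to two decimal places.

Σσ²ᵢ = 0.58 + 0.98 + 1.88 + 0.69 + 0.94 + 0.55 + 0.50 = 6.12
Sum of the 21 distinct covariances = 21 × 0.157 = 3.297
σ²_T = Σσ²ᵢ + 2·Σcov = 6.12 + 2 × 3.297 = 12.714
α = (7/6)·(1 − 6.12/12.714) = 0.61

α = 0.61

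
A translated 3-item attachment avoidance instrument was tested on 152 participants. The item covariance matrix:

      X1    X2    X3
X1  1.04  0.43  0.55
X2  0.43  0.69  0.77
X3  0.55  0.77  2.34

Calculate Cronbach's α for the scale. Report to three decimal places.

sum of item variances = 1.04 + 0.69 + 2.34 = 4.07
Σ_{i<j} σ_ij = 1.75
σ²_total = 4.07 + 2 × 1.75 = 7.57
α = (k/(k−1))·(1 − sum of item variances/σ²_total) = (3/2)·(1 − 4.07/7.57) = 0.694

Cronbach's α = 0.694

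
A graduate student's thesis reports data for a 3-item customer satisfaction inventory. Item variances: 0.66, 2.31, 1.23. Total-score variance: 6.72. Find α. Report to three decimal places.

α = 0.562

sum of item variances = 0.66 + 2.31 + 1.23 = 4.20
α = (k/(k−1))·(1 − sum of item variances/Var(T)) = (3/2)·(1 − 4.20/6.72) = 0.562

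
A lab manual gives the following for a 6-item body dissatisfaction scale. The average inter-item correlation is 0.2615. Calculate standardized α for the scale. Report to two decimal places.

Standardized α = k·r̄ / (1 + (k−1)·r̄) = 6 × 0.2615 / (1 + 5 × 0.2615)
  = 1.5690 / 2.3075 = 0.68

α = 0.68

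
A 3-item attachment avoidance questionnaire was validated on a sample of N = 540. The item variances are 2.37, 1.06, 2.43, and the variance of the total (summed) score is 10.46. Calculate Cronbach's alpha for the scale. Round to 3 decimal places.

sum of item variances = 2.37 + 1.06 + 2.43 = 5.86
α = (k/(k−1))·(1 − sum of item variances/σ²_total) = (3/2)·(1 − 5.86/10.46) = 0.660

Cronbach's alpha = 0.660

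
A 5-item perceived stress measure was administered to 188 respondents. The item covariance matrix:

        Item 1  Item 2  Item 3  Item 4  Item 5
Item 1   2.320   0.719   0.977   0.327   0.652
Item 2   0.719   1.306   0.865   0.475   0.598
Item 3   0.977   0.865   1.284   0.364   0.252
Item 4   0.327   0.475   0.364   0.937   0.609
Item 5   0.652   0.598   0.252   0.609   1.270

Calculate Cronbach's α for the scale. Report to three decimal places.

Σσᵢ² = 2.320 + 1.306 + 1.284 + 0.937 + 1.270 = 7.117
Sum of the distinct covariances = 5.838
Var(T) = 7.117 + 2 × 5.838 = 18.793
α = (k/(k−1))·(1 − Σσᵢ²/Var(T)) = (5/4)·(1 − 7.117/18.793) = 0.777

Cronbach's α = 0.777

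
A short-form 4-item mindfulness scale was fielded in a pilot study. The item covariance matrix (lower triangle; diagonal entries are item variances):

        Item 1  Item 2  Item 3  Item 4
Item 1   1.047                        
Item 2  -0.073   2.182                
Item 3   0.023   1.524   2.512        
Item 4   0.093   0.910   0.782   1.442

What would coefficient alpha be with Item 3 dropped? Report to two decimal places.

coefficient alpha = 0.43

Remaining items: Item 1, Item 2, Item 4 (k = 3).
ΣVar(i) = 1.047 + 2.182 + 1.442 = 4.671
Var(T) = 4.671 + 2 × 0.930 = 6.531
α (item deleted) = (3/2)·(1 − 4.671/6.531) = 0.43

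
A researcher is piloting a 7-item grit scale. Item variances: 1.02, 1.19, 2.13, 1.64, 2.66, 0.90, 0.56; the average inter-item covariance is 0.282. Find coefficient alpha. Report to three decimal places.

α = 0.630

ΣVar(i) = 1.02 + 1.19 + 2.13 + 1.64 + 2.66 + 0.90 + 0.56 = 10.10
Sum of the 21 distinct covariances = 21 × 0.282 = 5.922
σ²_T = ΣVar(i) + 2·Σcov = 10.10 + 2 × 5.922 = 21.944
α = (7/6)·(1 − 10.10/21.944) = 0.630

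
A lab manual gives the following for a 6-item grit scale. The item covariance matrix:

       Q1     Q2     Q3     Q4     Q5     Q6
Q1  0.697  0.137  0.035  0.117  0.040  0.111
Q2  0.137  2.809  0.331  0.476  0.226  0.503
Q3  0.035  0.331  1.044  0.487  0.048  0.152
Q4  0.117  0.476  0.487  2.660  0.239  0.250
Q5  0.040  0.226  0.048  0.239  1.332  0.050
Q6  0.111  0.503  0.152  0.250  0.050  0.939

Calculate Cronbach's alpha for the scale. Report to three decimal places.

sum of item variances = 0.697 + 2.809 + 1.044 + 2.660 + 1.332 + 0.939 = 9.481
Sum of the distinct covariances = 3.202
σ²_total = 9.481 + 2 × 3.202 = 15.885
α = (k/(k−1))·(1 − sum of item variances/σ²_total) = (6/5)·(1 − 9.481/15.885) = 0.484

Cronbach's alpha = 0.484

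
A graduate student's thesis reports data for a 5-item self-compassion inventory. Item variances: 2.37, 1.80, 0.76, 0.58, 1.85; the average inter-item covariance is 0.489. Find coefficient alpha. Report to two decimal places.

α = 0.71

Σσ²ᵢ = 2.37 + 1.80 + 0.76 + 0.58 + 1.85 = 7.36
Sum of the 10 distinct covariances = 10 × 0.489 = 4.890
σ²_T = Σσ²ᵢ + 2·Σcov = 7.36 + 2 × 4.890 = 17.140
α = (5/4)·(1 − 7.36/17.140) = 0.71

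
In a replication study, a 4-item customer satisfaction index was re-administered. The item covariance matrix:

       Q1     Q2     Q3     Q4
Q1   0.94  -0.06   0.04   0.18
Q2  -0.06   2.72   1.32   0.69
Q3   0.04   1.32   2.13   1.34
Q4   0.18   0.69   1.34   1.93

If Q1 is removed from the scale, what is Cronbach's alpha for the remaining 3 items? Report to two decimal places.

α = 0.75

Remaining items: Q2, Q3, Q4 (k = 3).
Σσ²ᵢ = 2.72 + 2.13 + 1.93 = 6.78
σ²_T = 6.78 + 2 × 3.35 = 13.48
α (item deleted) = (3/2)·(1 − 6.78/13.48) = 0.75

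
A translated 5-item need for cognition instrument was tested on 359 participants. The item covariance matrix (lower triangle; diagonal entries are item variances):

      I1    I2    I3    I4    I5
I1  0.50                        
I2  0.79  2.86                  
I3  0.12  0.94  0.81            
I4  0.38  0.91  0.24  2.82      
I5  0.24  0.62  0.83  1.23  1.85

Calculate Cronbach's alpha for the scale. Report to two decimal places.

Σσᵢ² = 0.50 + 2.86 + 0.81 + 2.82 + 1.85 = 8.84
Σ_{i<j} σ_ij = 6.30
Var(T) = 8.84 + 2 × 6.30 = 21.44
α = (k/(k−1))·(1 − Σσᵢ²/Var(T)) = (5/4)·(1 − 8.84/21.44) = 0.73

Cronbach's alpha = 0.73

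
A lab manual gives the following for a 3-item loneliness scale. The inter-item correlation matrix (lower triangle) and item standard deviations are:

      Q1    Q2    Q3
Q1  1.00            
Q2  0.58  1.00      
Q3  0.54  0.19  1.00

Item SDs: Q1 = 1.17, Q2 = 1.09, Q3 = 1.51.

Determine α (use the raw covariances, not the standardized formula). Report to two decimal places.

Σσ²ᵢ = 1.17² + 1.09² + 1.51² = 4.8371
Covariances σ_ij = r_ij · s_i · s_j:
  σ(Q1,Q2) = 0.58 × 1.17 × 1.09 = 0.7397
  σ(Q1,Q3) = 0.54 × 1.17 × 1.51 = 0.9540
  σ(Q2,Q3) = 0.19 × 1.09 × 1.51 = 0.3127
σ²_T = Σσ²ᵢ + 2·Σσ_ij = 4.8371 + 2 × 2.0064 = 8.8499
α = (3/2)·(1 − 4.8371/8.8499) = 0.68

α = 0.68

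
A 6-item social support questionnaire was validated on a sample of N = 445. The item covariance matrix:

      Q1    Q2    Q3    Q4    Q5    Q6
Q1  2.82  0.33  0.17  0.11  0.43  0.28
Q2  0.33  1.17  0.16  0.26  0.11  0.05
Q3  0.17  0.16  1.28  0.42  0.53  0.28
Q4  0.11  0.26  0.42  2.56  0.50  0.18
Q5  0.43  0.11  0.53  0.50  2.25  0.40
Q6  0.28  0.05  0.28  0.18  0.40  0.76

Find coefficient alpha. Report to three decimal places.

α = 0.525

Σσᵢ² = 2.82 + 1.17 + 1.28 + 2.56 + 2.25 + 0.76 = 10.84
Sum of off-diagonal covariances = 4.21
total variance = 10.84 + 2 × 4.21 = 19.26
α = (k/(k−1))·(1 − Σσᵢ²/total variance) = (6/5)·(1 − 10.84/19.26) = 0.525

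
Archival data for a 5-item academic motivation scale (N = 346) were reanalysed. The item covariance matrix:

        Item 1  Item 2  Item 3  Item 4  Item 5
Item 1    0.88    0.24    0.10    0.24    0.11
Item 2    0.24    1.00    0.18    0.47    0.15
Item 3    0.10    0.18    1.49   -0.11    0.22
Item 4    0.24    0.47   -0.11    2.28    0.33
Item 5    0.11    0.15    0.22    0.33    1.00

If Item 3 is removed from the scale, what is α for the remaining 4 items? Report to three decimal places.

α = 0.498

Remaining items: Item 1, Item 2, Item 4, Item 5 (k = 4).
Σσ²ᵢ = 0.88 + 1.00 + 2.28 + 1.00 = 5.16
σ²_T = 5.16 + 2 × 1.54 = 8.24
α (item deleted) = (4/3)·(1 − 5.16/8.24) = 0.498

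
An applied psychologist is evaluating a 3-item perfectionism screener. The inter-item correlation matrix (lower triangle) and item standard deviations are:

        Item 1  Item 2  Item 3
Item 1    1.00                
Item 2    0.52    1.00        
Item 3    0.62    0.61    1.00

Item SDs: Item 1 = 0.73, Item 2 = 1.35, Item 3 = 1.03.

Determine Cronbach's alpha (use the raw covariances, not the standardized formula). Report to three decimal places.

Σσ²ᵢ = 0.73² + 1.35² + 1.03² = 3.4163
Covariances σ_ij = r_ij · s_i · s_j:
  σ(Item 1,Item 2) = 0.52 × 0.73 × 1.35 = 0.5125
  σ(Item 1,Item 3) = 0.62 × 0.73 × 1.03 = 0.4662
  σ(Item 2,Item 3) = 0.61 × 1.35 × 1.03 = 0.8482
σ²_T = Σσ²ᵢ + 2·Σσ_ij = 3.4163 + 2 × 1.8269 = 7.0701
α = (3/2)·(1 − 3.4163/7.0701) = 0.775

Cronbach's alpha = 0.775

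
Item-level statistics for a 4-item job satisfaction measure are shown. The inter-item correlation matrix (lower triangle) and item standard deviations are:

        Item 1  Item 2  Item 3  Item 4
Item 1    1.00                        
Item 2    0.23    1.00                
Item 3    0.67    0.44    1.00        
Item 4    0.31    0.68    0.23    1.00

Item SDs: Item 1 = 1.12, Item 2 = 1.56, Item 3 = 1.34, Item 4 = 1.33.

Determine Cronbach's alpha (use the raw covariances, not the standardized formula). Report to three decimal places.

α = 0.746

Σσ²ᵢ = 1.12² + 1.56² + 1.34² + 1.33² = 7.2525
Covariances σ_ij = r_ij · s_i · s_j:
  σ(Item 1,Item 2) = 0.23 × 1.12 × 1.56 = 0.4019
  σ(Item 1,Item 3) = 0.67 × 1.12 × 1.34 = 1.0055
  σ(Item 1,Item 4) = 0.31 × 1.12 × 1.33 = 0.4618
  σ(Item 2,Item 3) = 0.44 × 1.56 × 1.34 = 0.9198
  σ(Item 2,Item 4) = 0.68 × 1.56 × 1.33 = 1.4109
  σ(Item 3,Item 4) = 0.23 × 1.34 × 1.33 = 0.4099
σ²_T = Σσ²ᵢ + 2·Σσ_ij = 7.2525 + 2 × 4.6098 = 16.4721
α = (4/3)·(1 − 7.2525/16.4721) = 0.746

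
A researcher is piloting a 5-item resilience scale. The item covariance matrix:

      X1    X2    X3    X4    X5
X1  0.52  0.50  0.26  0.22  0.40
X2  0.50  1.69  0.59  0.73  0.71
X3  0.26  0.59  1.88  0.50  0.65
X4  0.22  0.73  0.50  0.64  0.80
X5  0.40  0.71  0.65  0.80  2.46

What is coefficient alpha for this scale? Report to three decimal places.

α = 0.748

Σσᵢ² = 0.52 + 1.69 + 1.88 + 0.64 + 2.46 = 7.19
Σ_{i<j} σ_ij = 5.36
σ²_T = 7.19 + 2 × 5.36 = 17.91
α = (k/(k−1))·(1 − Σσᵢ²/σ²_T) = (5/4)·(1 − 7.19/17.91) = 0.748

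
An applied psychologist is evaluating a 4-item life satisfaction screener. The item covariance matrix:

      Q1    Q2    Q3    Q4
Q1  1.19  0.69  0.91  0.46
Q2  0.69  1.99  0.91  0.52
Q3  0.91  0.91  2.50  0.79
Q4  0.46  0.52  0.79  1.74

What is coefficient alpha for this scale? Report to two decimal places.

Σσ²ᵢ = 1.19 + 1.99 + 2.50 + 1.74 = 7.42
Sum of the distinct covariances = 4.28
Var(T) = 7.42 + 2 × 4.28 = 15.98
α = (k/(k−1))·(1 − Σσ²ᵢ/Var(T)) = (4/3)·(1 − 7.42/15.98) = 0.71

α = 0.71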